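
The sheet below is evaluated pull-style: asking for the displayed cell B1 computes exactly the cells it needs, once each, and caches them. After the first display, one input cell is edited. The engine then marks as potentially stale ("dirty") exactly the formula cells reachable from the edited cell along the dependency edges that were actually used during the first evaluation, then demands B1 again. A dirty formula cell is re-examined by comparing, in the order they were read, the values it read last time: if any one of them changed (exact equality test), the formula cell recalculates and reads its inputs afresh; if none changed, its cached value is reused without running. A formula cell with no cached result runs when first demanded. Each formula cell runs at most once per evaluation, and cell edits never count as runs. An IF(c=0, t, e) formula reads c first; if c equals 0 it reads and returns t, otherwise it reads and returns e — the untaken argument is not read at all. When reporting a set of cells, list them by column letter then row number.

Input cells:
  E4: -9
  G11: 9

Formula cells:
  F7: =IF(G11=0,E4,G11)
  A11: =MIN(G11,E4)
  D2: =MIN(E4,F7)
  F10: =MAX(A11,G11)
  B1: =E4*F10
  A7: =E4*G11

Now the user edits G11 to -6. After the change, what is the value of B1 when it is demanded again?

First demand of the output computes:
  A11 = MIN(9, -9) = -9
  F10 = MAX(-9, 9) = 9
  B1 = -9 * 9 = -81

After the edit, cleaning proceeds:
  A11: a read changed (G11 9->-6) — executes, giving -9 — identical to its old value.
  F10: a read changed (G11 9->-6) — executes, giving -6.
  B1: a read changed (F10 9->-6) — executes, giving 54.

Demanding B1 again yields 54.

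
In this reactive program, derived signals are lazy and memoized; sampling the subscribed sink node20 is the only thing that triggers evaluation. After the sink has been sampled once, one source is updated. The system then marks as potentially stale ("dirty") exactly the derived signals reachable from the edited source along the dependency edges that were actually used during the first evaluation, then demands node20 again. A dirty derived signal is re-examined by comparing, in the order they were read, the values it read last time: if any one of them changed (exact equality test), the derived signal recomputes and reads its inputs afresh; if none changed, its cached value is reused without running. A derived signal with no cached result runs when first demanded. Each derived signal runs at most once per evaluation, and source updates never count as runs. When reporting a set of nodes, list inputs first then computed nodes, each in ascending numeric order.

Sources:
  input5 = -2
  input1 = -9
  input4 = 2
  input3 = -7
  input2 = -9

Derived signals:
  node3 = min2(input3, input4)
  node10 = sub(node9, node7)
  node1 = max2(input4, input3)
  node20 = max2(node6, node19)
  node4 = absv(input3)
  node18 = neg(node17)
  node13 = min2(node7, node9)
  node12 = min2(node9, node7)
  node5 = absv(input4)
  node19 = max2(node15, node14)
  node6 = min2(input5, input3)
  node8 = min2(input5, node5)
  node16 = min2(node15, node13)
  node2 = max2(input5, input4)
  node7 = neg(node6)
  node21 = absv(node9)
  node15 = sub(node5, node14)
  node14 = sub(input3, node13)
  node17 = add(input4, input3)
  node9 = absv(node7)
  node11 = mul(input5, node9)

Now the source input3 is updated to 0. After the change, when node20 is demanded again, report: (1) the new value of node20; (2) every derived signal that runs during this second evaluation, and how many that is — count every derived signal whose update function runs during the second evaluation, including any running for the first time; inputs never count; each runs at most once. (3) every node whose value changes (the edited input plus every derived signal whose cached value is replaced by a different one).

First demand of the output computes:
  node5 = absv(2) = 2
  node6 = min2(-2, -7) = -7
  node7 = neg(-7) = 7
  node9 = absv(7) = 7
  node13 = min2(7, 7) = 7
  node14 = sub(-7, 7) = -14
  node15 = sub(2, -14) = 16
  node19 = max2(16, -14) = 16
  node20 = max2(-7, 16) = 16

After the edit, cleaning proceeds:
  node6: a read changed (input3 -7->0) — executes, giving -2.
  node7: a read changed (node6 -7->-2) — executes, giving 2.
  node9: a read changed (node7 7->2) — executes, giving 2.
  node13: a read changed (node7 7->2; node9 7->2) — executes, giving 2.
  node14: a read changed (input3 -7->0; node13 7->2) — executes, giving -2.
  node15: a read changed (node14 -14->-2) — executes, giving 4.
  node19: a read changed (node15 16->4; node14 -14->-2) — executes, giving 4.
  node20: a read changed (node6 -7->-2; node19 16->4) — executes, giving 4.

Demanding node20 again yields 4.
8 derived signals run: node6, node7, node9, node13, node14, node15, node19, node20.
The nodes whose values change: input3, node6, node7, node9, node13, node14, node15, node19, node20.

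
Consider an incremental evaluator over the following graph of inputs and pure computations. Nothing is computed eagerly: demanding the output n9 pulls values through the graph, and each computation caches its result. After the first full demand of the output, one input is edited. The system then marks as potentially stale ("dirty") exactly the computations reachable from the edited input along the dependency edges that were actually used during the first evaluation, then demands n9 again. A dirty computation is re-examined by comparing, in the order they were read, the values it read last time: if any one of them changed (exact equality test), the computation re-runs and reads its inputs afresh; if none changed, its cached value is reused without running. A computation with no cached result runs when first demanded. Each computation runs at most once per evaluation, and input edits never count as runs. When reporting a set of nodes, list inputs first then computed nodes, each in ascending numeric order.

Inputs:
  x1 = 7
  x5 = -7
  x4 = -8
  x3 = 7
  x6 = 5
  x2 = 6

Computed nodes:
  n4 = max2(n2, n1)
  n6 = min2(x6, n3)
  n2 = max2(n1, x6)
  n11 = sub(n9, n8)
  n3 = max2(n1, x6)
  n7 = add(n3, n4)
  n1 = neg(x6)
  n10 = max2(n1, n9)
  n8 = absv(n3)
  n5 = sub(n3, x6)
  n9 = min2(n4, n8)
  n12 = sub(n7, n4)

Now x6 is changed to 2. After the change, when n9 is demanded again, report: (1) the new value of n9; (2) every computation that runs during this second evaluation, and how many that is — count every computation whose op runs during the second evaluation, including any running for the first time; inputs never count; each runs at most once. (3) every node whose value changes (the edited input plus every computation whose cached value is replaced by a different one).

n9 now evaluates to 2.
Run set: n1, n2, n3, n4, n8, n9 (6 run).
Changed values: x6, n1, n2, n3, n4, n8, n9.

Initial pass — values computed on the first demand:
  n1 = neg(5) = -5
  n2 = max2(-5, 5) = 5
  n3 = max2(-5, 5) = 5
  n4 = max2(5, -5) = 5
  n8 = absv(5) = 5
  n9 = min2(5, 5) = 5

Second demand — change propagation:
  n1: re-runs because x6 5->2; new result -2.
  n2: re-runs because n1 -5->-2; x6 5->2; new result 2.
  n3: re-runs because n1 -5->-2; x6 5->2; new result 2.
  n4: re-runs because n2 5->2; n1 -5->-2; new result 2.
  n8: re-runs because n3 5->2; new result 2.
  n9: re-runs because n4 5->2; n8 5->2; new result 2.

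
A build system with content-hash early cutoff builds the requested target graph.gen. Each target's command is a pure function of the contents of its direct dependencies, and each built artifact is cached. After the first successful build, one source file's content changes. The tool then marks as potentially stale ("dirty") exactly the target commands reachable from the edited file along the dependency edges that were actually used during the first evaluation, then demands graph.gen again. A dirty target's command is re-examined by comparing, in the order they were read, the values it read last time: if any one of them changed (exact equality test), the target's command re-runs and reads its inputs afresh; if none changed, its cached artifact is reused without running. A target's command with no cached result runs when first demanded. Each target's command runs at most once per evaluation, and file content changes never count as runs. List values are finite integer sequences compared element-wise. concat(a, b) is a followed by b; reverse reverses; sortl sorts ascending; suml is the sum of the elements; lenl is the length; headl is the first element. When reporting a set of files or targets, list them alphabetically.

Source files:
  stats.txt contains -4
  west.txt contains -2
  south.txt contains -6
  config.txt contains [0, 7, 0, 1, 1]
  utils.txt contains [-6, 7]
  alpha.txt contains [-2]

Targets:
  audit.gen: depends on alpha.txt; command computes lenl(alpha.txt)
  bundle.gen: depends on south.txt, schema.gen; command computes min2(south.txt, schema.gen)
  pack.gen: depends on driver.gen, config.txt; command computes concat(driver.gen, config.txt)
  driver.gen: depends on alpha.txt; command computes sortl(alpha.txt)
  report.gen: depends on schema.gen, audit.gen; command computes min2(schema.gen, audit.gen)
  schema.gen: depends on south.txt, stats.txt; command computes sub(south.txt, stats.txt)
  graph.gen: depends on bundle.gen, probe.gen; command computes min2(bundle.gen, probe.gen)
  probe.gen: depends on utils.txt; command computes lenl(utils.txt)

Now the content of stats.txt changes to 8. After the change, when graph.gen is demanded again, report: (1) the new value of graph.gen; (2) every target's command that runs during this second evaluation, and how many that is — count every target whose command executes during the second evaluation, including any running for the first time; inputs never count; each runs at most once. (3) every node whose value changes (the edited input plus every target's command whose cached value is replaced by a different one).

First evaluation (everything demanded from the output):
  probe.gen = lenl([-6, 7]) = 2
  schema.gen = sub(-6, -4) = -2
  bundle.gen = min2(-6, -2) = -6
  graph.gen = min2(-6, 2) = -6

Propagation after the edit:
  schema.gen: runs — stats.txt -4->8; result -14.
  bundle.gen: runs — schema.gen -2->-14; result -14.
  graph.gen: runs — bundle.gen -6->-14; result -14.

New value of graph.gen: -14.
Target commands that run: bundle.gen, graph.gen, schema.gen — 3 in total.
Values that change: bundle.gen, graph.gen, schema.gen, stats.txt.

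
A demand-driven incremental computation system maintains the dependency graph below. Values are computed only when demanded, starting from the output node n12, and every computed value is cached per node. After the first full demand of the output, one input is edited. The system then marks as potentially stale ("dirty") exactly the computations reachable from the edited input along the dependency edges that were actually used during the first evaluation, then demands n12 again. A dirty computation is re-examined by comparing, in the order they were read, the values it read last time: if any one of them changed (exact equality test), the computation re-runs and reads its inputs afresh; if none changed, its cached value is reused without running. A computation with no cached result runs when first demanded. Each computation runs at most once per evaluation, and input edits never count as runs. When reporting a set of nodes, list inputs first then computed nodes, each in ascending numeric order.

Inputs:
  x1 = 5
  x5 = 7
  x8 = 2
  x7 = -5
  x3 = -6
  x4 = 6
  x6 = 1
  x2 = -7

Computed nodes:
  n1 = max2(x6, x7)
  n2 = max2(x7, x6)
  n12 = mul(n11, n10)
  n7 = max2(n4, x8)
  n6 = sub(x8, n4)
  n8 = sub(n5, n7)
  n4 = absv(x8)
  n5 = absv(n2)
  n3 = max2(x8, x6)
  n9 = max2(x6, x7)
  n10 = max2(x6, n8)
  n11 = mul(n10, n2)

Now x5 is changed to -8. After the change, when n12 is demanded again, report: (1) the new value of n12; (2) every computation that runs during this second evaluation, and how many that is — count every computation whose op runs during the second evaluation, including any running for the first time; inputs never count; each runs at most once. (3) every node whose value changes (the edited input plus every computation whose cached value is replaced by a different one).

New value of n12: 1.
Computations that run: none — 0 in total.
Values that change: x5.
Key observation: x5 is never demanded by the output, so the edit triggers no recomputation at all.

First evaluation (everything demanded from the output):
  n2 = max2(-5, 1) = 1
  n4 = absv(2) = 2
  n5 = absv(1) = 1
  n7 = max2(2, 2) = 2
  n8 = sub(1, 2) = -1
  n10 = max2(1, -1) = 1
  n11 = mul(1, 1) = 1
  n12 = mul(1, 1) = 1

Propagation after the edit:
  x5 feeds no computation that the output demands — nothing is marked dirty and nothing runs.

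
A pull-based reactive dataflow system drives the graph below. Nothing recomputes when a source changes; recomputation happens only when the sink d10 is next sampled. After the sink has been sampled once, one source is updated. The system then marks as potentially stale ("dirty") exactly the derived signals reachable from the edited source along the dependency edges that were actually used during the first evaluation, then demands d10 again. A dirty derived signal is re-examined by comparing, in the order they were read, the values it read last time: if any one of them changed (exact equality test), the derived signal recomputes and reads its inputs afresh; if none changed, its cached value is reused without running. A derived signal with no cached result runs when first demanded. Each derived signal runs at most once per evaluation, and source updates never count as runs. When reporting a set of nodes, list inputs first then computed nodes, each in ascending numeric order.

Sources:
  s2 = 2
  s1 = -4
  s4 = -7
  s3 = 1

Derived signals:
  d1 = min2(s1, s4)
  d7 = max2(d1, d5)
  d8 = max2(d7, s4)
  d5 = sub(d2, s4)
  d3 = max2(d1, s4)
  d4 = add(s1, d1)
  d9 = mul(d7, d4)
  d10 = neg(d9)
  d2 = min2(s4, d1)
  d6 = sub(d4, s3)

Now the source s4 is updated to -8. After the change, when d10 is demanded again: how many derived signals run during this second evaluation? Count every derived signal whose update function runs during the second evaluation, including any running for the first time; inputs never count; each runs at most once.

Derived signals that run: d1, d2, d4, d5, d7, d9 — 6 in total.
Key observation: the cutoff stops propagation at d10 — its inputs' values are unchanged, so it reuses its cache.

First evaluation (everything demanded from the output):
  d1 = min2(-4, -7) = -7
  d2 = min2(-7, -7) = -7
  d4 = add(-4, -7) = -11
  d5 = sub(-7, -7) = 0
  d7 = max2(-7, 0) = 0
  d9 = mul(0, -11) = 0
  d10 = neg(0) = 0

Propagation after the edit:
  d1: runs — s4 -7->-8; result -8.
  d2: runs — s4 -7->-8; d1 -7->-8; result -8.
  d4: runs — d1 -7->-8; result -12.
  d5: runs — d2 -7->-8; s4 -7->-8; result 0 (same value as before).
  d7: runs — d1 -7->-8; result 0 (same value as before).
  d9: runs — d4 -11->-12; result 0 (same value as before).
  d10: checked — values it read are unchanged (d9 unchanged); reused cached 0 without running.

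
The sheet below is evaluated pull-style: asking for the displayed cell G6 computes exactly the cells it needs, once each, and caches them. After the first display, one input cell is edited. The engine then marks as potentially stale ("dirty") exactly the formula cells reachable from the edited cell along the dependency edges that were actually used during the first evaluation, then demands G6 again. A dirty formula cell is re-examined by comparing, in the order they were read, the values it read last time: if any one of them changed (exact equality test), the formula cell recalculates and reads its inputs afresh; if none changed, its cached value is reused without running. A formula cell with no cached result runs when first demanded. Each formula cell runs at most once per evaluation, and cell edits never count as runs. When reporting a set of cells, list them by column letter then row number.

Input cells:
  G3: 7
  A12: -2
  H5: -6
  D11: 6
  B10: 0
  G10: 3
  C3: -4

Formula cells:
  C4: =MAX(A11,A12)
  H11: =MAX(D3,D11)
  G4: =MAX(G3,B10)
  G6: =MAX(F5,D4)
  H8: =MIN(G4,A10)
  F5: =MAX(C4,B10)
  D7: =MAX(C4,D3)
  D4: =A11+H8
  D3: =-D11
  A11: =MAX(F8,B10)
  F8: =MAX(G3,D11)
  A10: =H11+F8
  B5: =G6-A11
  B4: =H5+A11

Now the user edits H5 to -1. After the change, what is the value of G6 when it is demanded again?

First demand of the output computes:
  D3 = -(6) = -6
  F8 = MAX(7, 6) = 7
  A11 = MAX(7, 0) = 7
  C4 = MAX(7, -2) = 7
  F5 = MAX(7, 0) = 7
  G4 = MAX(7, 0) = 7
  H11 = MAX(-6, 6) = 6
  A10 = 6 + 7 = 13
  H8 = MIN(7, 13) = 7
  D4 = 7 + 7 = 14
  G6 = MAX(7, 14) = 14

After the edit, cleaning proceeds:
  H5 only reaches undemanded nodes; the second demand re-runs nothing.

Note the shortcut — H5 feeds only undemanded nodes, so no recomputation happens.

Demanding G6 again yields 14.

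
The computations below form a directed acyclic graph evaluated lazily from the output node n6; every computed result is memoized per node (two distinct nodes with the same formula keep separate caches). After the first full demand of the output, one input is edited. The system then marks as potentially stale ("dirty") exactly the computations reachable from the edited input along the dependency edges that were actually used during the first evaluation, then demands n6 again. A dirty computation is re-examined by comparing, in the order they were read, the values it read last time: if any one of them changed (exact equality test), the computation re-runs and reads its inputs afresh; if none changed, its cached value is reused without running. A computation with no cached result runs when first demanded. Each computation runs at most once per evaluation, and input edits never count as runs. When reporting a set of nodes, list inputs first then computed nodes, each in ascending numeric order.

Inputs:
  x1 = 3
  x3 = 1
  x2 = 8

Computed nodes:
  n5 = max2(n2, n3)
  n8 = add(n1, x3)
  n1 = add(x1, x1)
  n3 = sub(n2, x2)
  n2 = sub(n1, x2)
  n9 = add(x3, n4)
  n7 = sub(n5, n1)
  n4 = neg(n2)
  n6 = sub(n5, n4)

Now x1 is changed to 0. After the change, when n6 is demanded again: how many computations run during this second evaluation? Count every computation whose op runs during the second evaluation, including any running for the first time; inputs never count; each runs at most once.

6 computations run: n1, n2, n3, n4, n5, n6.

First demand of the output computes:
  n1 = add(3, 3) = 6
  n2 = sub(6, 8) = -2
  n3 = sub(-2, 8) = -10
  n4 = neg(-2) = 2
  n5 = max2(-2, -10) = -2
  n6 = sub(-2, 2) = -4

After the edit, cleaning proceeds:
  n1: a read changed (x1 3->0; x1 3->0) — executes, giving 0.
  n2: a read changed (n1 6->0) — executes, giving -8.
  n3: a read changed (n2 -2->-8) — executes, giving -16.
  n4: a read changed (n2 -2->-8) — executes, giving 8.
  n5: a read changed (n2 -2->-8; n3 -10->-16) — executes, giving -8.
  n6: a read changed (n5 -2->-8; n4 2->8) — executes, giving -16.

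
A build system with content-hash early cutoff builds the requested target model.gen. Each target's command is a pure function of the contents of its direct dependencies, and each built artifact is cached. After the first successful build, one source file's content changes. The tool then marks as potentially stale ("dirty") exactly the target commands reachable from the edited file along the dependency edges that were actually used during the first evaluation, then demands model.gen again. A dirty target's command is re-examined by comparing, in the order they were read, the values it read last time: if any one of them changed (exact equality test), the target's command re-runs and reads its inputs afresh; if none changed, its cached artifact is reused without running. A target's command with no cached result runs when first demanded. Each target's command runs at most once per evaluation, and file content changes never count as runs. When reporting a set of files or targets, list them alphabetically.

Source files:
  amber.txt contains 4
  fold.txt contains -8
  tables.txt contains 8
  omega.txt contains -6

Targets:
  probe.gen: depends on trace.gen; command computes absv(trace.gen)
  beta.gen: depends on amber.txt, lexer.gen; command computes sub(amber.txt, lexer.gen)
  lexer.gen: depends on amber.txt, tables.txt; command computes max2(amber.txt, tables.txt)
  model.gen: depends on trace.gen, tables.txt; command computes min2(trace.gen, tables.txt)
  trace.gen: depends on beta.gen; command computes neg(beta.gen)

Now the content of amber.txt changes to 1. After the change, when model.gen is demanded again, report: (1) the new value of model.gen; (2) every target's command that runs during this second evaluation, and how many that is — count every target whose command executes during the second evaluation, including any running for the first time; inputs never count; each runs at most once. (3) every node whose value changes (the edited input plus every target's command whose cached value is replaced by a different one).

New value of model.gen: 7.
Target commands that run: beta.gen, lexer.gen, model.gen, trace.gen — 4 in total.
Values that change: amber.txt, beta.gen, model.gen, trace.gen.

First evaluation (everything demanded from the output):
  lexer.gen = max2(4, 8) = 8
  beta.gen = sub(4, 8) = -4
  trace.gen = neg(-4) = 4
  model.gen = min2(4, 8) = 4

Propagation after the edit:
  lexer.gen: runs — amber.txt 4->1; result 8 (same value as before).
  beta.gen: runs — amber.txt 4->1; result -7.
  trace.gen: runs — beta.gen -4->-7; result 7.
  model.gen: runs — trace.gen 4->7; result 7.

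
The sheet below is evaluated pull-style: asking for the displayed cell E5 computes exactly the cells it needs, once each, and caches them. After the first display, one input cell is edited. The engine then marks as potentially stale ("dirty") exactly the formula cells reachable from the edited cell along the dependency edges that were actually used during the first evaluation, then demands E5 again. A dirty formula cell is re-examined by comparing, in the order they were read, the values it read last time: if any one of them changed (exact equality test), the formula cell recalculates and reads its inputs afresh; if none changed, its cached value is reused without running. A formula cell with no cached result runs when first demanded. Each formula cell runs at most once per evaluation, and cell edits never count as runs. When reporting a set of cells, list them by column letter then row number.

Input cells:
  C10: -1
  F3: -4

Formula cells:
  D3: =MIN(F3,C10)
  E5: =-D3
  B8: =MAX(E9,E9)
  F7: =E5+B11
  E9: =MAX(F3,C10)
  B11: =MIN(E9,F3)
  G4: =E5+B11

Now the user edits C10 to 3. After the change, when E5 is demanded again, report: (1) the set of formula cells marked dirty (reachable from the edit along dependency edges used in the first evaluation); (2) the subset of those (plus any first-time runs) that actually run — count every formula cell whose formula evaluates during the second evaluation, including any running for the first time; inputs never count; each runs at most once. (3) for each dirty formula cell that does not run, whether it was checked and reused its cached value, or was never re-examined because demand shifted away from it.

First demand of the output computes:
  D3 = MIN(-4, -1) = -4
  E5 = -(-4) = 4

After the edit, cleaning proceeds:
  D3: a read changed (C10 -1->3) — executes, giving -4 — identical to its old value.
  E5: dirty, but its reads are unchanged (D3 unchanged); cached 4 stands.

Note the absorption at D3: it re-runs yet its value is the same, leaving the output's value untouched.

The edit dirties: D3, E5.
1 formula cells run: D3.
Cache hits after checking: E5.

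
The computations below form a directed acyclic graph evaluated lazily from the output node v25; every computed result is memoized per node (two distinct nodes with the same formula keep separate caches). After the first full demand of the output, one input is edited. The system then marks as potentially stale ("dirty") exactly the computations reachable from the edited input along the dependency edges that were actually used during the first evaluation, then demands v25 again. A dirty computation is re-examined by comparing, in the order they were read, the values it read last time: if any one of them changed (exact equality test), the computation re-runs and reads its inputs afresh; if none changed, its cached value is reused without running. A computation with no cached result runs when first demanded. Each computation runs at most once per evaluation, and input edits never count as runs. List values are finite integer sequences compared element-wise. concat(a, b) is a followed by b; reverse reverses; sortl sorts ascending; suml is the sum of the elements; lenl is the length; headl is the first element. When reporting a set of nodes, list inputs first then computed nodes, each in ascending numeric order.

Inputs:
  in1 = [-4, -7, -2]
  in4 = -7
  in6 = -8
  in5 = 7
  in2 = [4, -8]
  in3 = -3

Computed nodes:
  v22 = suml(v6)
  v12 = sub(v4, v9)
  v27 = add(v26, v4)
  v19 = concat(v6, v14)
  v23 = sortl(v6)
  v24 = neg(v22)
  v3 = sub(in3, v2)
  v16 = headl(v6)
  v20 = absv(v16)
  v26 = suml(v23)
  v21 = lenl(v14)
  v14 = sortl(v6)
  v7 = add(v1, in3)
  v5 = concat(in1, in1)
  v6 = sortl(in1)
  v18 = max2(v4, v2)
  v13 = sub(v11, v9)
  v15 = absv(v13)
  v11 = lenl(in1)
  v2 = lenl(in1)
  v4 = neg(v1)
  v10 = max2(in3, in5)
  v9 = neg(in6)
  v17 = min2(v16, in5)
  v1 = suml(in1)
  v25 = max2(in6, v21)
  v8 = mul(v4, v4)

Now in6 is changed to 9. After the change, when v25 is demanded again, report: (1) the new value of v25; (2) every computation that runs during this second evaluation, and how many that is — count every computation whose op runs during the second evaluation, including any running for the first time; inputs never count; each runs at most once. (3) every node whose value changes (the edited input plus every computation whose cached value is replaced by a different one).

Demanding v25 again yields 9.
1 computations run: v25.
The nodes whose values change: in6, v25.

First demand of the output computes:
  v6 = sortl([-4, -7, -2]) = [-7, -4, -2]
  v14 = sortl([-7, -4, -2]) = [-7, -4, -2]
  v21 = lenl([-7, -4, -2]) = 3
  v25 = max2(-8, 3) = 3

After the edit, cleaning proceeds:
  v25: a read changed (in6 -8->9) — executes, giving 9.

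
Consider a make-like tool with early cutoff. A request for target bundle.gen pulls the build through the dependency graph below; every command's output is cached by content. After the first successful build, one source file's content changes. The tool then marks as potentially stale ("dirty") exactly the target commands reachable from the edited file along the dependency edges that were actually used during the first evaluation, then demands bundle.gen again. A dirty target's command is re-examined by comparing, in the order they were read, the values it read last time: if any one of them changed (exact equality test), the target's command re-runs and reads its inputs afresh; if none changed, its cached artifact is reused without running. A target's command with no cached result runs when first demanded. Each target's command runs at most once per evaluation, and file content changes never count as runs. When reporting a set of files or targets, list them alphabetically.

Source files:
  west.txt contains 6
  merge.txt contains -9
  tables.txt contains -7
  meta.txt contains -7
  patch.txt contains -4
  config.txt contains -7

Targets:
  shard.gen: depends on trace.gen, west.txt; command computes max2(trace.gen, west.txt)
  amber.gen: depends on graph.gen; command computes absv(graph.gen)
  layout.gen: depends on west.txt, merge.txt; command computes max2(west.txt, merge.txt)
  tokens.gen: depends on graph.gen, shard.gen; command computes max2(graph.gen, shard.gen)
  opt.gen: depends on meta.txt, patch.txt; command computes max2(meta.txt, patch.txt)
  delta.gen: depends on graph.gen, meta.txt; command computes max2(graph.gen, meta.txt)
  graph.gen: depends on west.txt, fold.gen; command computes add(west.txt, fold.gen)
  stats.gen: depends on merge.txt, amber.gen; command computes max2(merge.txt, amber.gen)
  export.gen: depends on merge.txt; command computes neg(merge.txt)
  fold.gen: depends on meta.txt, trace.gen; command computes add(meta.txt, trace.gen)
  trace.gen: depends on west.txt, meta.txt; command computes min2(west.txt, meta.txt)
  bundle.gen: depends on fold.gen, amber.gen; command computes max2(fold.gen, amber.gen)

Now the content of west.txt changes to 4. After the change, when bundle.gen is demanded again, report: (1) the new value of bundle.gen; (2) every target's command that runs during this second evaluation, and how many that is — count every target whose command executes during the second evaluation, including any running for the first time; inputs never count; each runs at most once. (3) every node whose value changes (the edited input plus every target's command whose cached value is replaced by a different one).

Demanding bundle.gen again yields 10.
4 target commands run: amber.gen, bundle.gen, graph.gen, trace.gen.
The nodes whose values change: amber.gen, bundle.gen, graph.gen, west.txt.
Note where the cutoff bites: fold.gen is checked, finds nothing changed, and keeps its cache.

First demand of the output computes:
  trace.gen = min2(6, -7) = -7
  fold.gen = add(-7, -7) = -14
  graph.gen = add(6, -14) = -8
  amber.gen = absv(-8) = 8
  bundle.gen = max2(-14, 8) = 8

After the edit, cleaning proceeds:
  trace.gen: a read changed (west.txt 6->4) — executes, giving -7 — identical to its old value.
  fold.gen: dirty, but its reads are unchanged (meta.txt unchanged, trace.gen unchanged); cached -14 stands.
  graph.gen: a read changed (west.txt 6->4) — executes, giving -10.
  amber.gen: a read changed (graph.gen -8->-10) — executes, giving 10.
  bundle.gen: a read changed (amber.gen 8->10) — executes, giving 10.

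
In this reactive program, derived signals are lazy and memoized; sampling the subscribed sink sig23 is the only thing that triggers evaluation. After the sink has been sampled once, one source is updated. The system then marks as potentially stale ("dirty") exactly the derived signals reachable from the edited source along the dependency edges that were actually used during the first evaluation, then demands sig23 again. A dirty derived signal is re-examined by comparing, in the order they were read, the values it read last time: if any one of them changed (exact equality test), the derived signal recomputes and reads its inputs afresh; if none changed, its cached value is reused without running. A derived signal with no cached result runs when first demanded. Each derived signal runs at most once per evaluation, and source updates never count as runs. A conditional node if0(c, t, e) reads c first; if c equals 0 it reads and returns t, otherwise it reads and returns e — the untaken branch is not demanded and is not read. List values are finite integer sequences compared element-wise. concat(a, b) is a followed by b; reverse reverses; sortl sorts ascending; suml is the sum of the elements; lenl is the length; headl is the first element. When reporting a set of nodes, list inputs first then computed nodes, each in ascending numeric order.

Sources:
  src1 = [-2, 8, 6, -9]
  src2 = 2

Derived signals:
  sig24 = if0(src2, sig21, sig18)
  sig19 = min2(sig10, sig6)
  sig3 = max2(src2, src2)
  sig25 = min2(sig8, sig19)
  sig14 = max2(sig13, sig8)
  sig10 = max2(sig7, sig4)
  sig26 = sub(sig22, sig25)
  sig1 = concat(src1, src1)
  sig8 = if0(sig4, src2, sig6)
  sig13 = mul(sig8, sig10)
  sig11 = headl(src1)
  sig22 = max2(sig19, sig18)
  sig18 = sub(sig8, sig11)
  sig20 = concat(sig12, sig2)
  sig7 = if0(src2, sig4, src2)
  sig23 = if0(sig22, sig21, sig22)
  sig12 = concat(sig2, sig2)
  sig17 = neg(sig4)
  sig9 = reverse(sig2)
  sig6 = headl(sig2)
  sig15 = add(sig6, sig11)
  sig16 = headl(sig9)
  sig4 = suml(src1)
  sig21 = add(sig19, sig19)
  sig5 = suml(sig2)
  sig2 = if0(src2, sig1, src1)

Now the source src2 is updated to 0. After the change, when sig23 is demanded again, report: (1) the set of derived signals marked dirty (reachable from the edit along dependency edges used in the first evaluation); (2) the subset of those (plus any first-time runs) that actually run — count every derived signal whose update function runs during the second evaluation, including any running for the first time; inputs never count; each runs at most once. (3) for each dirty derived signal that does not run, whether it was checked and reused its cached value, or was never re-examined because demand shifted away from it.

First demand of the output computes:
  sig2 = if0(src2=2 -> else branch src1) = [-2, 8, 6, -9]
  sig4 = suml([-2, 8, 6, -9]) = 3
  sig6 = headl([-2, 8, 6, -9]) = -2
  sig7 = if0(src2=2 -> else branch src2) = 2
  sig8 = if0(sig4=3 -> else branch sig6) = -2
  sig10 = max2(2, 3) = 3
  sig11 = headl([-2, 8, 6, -9]) = -2
  sig18 = sub(-2, -2) = 0
  sig19 = min2(3, -2) = -2
  sig21 = add(-2, -2) = -4
  sig22 = max2(-2, 0) = 0
  sig23 = if0(sig22=0 -> then branch sig21) = -4

After the edit, cleaning proceeds:
  sig1: had never run; runs now, result [-2, 8, 6, -9, -2, 8, 6, -9].
  sig2: a read changed (src2 2->0) — executes, giving [-2, 8, 6, -9, -2, 8, 6, -9].
  sig6: a read changed (sig2 [-2, 8, 6, -9]->[-2, 8, 6, -9, -2, 8, 6, -9]) — executes, giving -2 — identical to its old value.
  sig7: a read changed (src2 2->0; src2 2->0) — executes, giving 3.
  sig8: dirty, but its reads are unchanged (sig4 unchanged, sig6 unchanged); cached -2 stands.
  sig10: a read changed (sig7 2->3) — executes, giving 3 — identical to its old value.
  sig18: dirty, but its reads are unchanged (sig8 unchanged, sig11 unchanged); cached 0 stands.
  sig19: dirty, but its reads are unchanged (sig10 unchanged, sig6 unchanged); cached -2 stands.
  sig21: dirty, but its reads are unchanged (sig19 unchanged, sig19 unchanged); cached -4 stands.
  sig22: dirty, but its reads are unchanged (sig19 unchanged, sig18 unchanged); cached 0 stands.
  sig23: dirty, but its reads are unchanged (sig22 unchanged, sig21 unchanged); cached -4 stands.

Note the branch switch — sig1 had no cache and runs now for the first time.

The edit dirties: sig2, sig6, sig7, sig8, sig10, sig18, sig19, sig21, sig22, sig23.
5 derived signals run: sig1, sig2, sig6, sig7, sig10.
Cache hits after checking: sig8, sig18, sig19, sig21, sig22, sig23.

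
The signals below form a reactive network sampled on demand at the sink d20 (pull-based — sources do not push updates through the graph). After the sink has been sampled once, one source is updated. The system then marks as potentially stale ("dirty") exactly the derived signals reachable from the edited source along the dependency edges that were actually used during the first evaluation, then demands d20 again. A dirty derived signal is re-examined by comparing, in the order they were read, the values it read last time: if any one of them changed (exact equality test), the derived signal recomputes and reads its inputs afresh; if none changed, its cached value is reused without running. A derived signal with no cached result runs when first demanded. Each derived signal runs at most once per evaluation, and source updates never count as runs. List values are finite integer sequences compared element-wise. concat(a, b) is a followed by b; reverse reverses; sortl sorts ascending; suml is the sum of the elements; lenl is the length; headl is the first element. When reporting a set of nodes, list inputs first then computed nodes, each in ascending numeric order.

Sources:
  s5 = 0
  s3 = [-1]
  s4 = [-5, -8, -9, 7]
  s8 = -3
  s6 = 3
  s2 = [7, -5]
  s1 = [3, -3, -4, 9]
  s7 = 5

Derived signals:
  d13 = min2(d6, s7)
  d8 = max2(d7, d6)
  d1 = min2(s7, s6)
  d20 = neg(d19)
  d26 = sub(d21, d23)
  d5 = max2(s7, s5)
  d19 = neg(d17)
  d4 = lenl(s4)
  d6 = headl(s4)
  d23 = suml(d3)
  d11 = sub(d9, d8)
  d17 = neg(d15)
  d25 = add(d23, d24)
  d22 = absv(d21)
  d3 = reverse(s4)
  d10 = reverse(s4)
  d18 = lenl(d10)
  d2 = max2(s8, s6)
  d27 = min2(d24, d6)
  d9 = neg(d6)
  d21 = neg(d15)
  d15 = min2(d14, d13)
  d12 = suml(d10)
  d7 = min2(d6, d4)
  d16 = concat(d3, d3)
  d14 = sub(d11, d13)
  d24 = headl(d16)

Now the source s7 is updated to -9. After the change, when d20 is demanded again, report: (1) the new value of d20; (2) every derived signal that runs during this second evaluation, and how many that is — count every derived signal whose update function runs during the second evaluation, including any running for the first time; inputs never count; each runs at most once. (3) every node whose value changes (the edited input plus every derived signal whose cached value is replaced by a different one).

d20 now evaluates to 9.
Run set: d13, d14, d15, d17, d19, d20 (6 run).
Changed values: s7, d13, d14, d15, d17, d19, d20.

Initial pass — values computed on the first demand:
  d4 = lenl([-5, -8, -9, 7]) = 4
  d6 = headl([-5, -8, -9, 7]) = -5
  d7 = min2(-5, 4) = -5
  d8 = max2(-5, -5) = -5
  d9 = neg(-5) = 5
  d11 = sub(5, -5) = 10
  d13 = min2(-5, 5) = -5
  d14 = sub(10, -5) = 15
  d15 = min2(15, -5) = -5
  d17 = neg(-5) = 5
  d19 = neg(5) = -5
  d20 = neg(-5) = 5

Second demand — change propagation:
  d13: re-runs because s7 5->-9; new result -9.
  d14: re-runs because d13 -5->-9; new result 19.
  d15: re-runs because d14 15->19; d13 -5->-9; new result -9.
  d17: re-runs because d15 -5->-9; new result 9.
  d19: re-runs because d17 5->9; new result -9.
  d20: re-runs because d19 -5->-9; new result 9.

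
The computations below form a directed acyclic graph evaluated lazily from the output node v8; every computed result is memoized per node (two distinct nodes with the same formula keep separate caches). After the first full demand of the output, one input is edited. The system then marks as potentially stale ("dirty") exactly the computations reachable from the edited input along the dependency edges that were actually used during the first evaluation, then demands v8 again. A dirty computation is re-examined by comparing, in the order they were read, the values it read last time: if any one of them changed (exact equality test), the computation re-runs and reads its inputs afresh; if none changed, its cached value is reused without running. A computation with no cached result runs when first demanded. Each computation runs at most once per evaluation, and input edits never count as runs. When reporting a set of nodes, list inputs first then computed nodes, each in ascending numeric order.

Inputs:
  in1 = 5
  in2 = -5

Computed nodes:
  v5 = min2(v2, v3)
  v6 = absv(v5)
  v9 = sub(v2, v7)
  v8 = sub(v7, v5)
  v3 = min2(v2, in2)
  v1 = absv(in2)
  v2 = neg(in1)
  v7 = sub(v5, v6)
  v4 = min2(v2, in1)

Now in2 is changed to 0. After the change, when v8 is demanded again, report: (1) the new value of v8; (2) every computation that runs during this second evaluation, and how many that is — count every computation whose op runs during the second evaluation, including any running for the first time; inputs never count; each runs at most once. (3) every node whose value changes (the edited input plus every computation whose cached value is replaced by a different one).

Demanding v8 again yields -5.
1 computations run: v3.
The nodes whose values change: in2.
Note the absorption at v3: it re-runs yet its value is the same, leaving the output's value untouched.

First demand of the output computes:
  v2 = neg(5) = -5
  v3 = min2(-5, -5) = -5
  v5 = min2(-5, -5) = -5
  v6 = absv(-5) = 5
  v7 = sub(-5, 5) = -10
  v8 = sub(-10, -5) = -5

After the edit, cleaning proceeds:
  v3: a read changed (in2 -5->0) — executes, giving -5 — identical to its old value.
  v5: dirty, but its reads are unchanged (v2 unchanged, v3 unchanged); cached -5 stands.
  v6: dirty, but its reads are unchanged (v5 unchanged); cached 5 stands.
  v7: dirty, but its reads are unchanged (v5 unchanged, v6 unchanged); cached -10 stands.
  v8: dirty, but its reads are unchanged (v7 unchanged, v5 unchanged); cached -5 stands.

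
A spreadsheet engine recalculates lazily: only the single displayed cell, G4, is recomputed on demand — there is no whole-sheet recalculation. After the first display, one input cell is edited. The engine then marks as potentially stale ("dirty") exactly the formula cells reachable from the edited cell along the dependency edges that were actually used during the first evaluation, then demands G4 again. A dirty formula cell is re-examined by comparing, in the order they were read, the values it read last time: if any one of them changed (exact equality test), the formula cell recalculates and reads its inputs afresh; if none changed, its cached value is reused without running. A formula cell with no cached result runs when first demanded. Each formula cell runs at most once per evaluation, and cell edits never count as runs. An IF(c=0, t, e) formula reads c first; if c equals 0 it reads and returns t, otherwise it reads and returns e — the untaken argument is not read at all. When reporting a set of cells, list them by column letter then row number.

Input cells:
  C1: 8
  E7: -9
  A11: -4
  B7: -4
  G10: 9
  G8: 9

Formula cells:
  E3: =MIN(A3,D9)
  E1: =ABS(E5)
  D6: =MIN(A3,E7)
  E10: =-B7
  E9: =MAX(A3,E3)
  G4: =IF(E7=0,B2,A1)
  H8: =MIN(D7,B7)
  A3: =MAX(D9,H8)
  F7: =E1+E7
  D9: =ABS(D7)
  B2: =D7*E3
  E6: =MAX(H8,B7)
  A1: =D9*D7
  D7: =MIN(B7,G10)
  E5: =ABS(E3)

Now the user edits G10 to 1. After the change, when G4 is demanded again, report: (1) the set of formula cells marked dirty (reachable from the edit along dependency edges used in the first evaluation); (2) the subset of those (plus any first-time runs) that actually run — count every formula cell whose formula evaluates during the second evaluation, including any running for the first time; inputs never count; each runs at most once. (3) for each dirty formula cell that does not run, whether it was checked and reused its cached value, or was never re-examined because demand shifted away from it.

First evaluation (everything demanded from the output):
  D7 = MIN(-4, 9) = -4
  D9 = ABS(-4) = 4
  A1 = 4 * -4 = -16
  G4 = IF(E7=0: E7=-9 -> else branch A1) = -16

Propagation after the edit:
  D7: runs — G10 9->1; result -4 (same value as before).
  D9: checked — values it read are unchanged (D7 unchanged); reused cached 4 without running.
  A1: checked — values it read are unchanged (D9 unchanged, D7 unchanged); reused cached -16 without running.
  G4: checked — values it read are unchanged (E7 unchanged, A1 unchanged); reused cached -16 without running.

Key observation: the change is absorbed at D7 — it re-runs but produces the same value, and the output's value is unchanged.

Marked dirty: A1, D7, D9, G4.
Formula cells that run: D7 — 1 in total.
Checked but reused from cache: A1, D9, G4.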